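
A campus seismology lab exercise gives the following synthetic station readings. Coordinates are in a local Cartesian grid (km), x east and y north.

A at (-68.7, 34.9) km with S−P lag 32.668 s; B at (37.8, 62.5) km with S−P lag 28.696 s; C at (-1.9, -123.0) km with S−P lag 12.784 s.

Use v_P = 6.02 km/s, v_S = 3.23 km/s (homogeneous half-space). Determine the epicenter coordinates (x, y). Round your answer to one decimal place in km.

Distance from S−P lag: d = Δt · v_P v_S / (v_P − v_S) = Δt · (6.02·3.23)/(6.02−3.23) ≈ 6.9694·Δt.
So d_A = 227.68, d_B = 199.99, d_C = 89.10 km.
Circle about each station: (x + 68.7)² + (y − 34.9)² = 227.68²; (x − 37.8)² + (y − 62.5)² = 199.99²; (x + 1.9)² + (y + 123.0)² = 89.10².
Subtracting pairs of circle equations eliminates x²+y² and gives linear equations (the radical axes):
213.0 x + 55.2 y = 11239.57
133.6 x − 315.8 y = 53094.28
Solving the 2×2 system: x ≈ 86.8, y ≈ -131.4 km.
Check against A (with the unrounded x, y): √((x + 68.7)²+(y − 34.9)²) = 227.69 ≈ 227.68 km. ✓

(86.8, -131.4)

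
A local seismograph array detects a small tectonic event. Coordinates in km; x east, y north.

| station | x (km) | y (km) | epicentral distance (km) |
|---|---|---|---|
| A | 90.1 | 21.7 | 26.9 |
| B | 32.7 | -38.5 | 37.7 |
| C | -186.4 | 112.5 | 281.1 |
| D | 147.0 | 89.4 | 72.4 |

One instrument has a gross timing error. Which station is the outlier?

B

Solve using three stations at a time. Using A, C, D (subtract circle equations pairwise → linear system) gives (x, y) ≈ (87.3, 48.4).
Distances from that point to each station vs reported:
  A: calculated 26.9 vs reported 26.9 → residual 0.0 km
  B: calculated 102.7 vs reported 37.7 → residual 65.0 km
  C: calculated 281.1 vs reported 281.1 → residual 0.0 km
  D: calculated 72.4 vs reported 72.4 → residual 0.0 km
A, C, D are mutually consistent (residuals ≈ 0); B is off by 65.0 km.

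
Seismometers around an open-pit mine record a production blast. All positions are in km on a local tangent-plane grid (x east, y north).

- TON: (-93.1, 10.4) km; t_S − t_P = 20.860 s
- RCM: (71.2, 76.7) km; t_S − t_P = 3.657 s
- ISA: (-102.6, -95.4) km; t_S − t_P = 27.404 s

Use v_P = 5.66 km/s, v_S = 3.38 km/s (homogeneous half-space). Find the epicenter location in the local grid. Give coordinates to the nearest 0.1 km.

Distance from S−P lag: d = Δt · v_P v_S / (v_P − v_S) = Δt · (5.66·3.38)/(5.66−3.38) ≈ 8.3907·Δt.
So d_TON = 175.03, d_RCM = 30.68, d_ISA = 229.94 km.
Circle about each station: (x + 93.1)² + (y − 10.4)² = 175.03²; (x − 71.2)² + (y − 76.7)² = 30.68²; (x + 102.6)² + (y + 95.4)² = 229.94².
Subtracting the TON equation from the RCM and ISA equations removes the quadratic terms:
328.6 x + 132.6 y = 31870.80
-19.0 x − 211.6 y = -11384.75
Solving the 2×2 system: x ≈ 78.1, y ≈ 46.8 km.
Check against TON (with the unrounded x, y): √((x + 93.1)²+(y − 10.4)²) = 175.03 ≈ 175.03 km. ✓

78.1 km east, 46.8 km north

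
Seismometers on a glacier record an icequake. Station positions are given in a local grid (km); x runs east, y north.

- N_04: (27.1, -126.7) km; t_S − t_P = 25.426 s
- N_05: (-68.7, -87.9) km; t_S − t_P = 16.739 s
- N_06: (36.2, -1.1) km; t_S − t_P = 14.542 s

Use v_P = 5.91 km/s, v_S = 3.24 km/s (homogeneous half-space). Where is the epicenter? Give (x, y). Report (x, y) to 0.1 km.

-62.7 km east, 32.0 km north

Distance from S−P lag: d = Δt · v_P v_S / (v_P − v_S) = Δt · (5.91·3.24)/(5.91−3.24) ≈ 7.1717·Δt.
So d_N_04 = 182.35, d_N_05 = 120.05, d_N_06 = 104.29 km.
Circle about each station: (x − 27.1)² + (y + 126.7)² = 182.35²; (x + 68.7)² + (y + 87.9)² = 120.05²; (x − 36.2)² + (y + 1.1)² = 104.29².
Subtracting the N_04 equation from the N_05 and N_06 equations removes the quadratic terms:
-191.6 x + 77.6 y = 14498.32
18.2 x + 251.2 y = 6899.47
Solving the 2×2 system: x ≈ -62.7, y ≈ 32.0 km.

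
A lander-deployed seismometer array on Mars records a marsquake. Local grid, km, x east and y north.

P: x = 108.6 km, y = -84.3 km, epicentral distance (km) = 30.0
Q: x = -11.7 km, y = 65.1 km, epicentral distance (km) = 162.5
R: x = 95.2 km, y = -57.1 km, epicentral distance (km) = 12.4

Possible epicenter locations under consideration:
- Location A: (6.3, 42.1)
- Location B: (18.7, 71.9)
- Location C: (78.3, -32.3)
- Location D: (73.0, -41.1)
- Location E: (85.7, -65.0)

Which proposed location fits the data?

Location E

For each candidate, compare |candidate − station| to the reported distance:
Location A: residuals P 132.6, Q 133.3, R 120.8 → max 133.3 km
Location B: residuals P 150.2, Q 131.3, R 137.6 → max 150.2 km
Location C: residuals P 30.2, Q 29.9, R 17.6 → max 30.2 km
Location D: residuals P 26.0, Q 26.7, R 15.0 → max 26.7 km
Location E: residuals P 0.1, Q 0.0, R 0.0 → max 0.1 km
Only Location E has all residuals ≈ 0.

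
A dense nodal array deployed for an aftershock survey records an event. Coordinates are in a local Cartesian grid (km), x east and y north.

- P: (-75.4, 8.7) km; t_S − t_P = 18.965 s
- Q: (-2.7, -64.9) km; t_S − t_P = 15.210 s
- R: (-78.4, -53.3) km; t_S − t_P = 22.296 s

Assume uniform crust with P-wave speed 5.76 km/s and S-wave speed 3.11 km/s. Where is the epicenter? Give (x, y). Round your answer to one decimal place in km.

Distance from S−P lag: d = Δt · v_P v_S / (v_P − v_S) = Δt · (5.76·3.11)/(5.76−3.11) ≈ 6.7598·Δt.
So d_P = 128.20, d_Q = 102.82, d_R = 150.72 km.
Circle about each station: (x + 75.4)² + (y − 8.7)² = 128.20²; (x + 2.7)² + (y + 64.9)² = 102.82²; (x + 78.4)² + (y + 53.3)² = 150.72².
Subtracting the P equation from the Q and R equations removes the quadratic terms:
145.4 x − 147.2 y = 4321.74
-6.0 x − 124.0 y = -3054.68
Solving the 2×2 system: x ≈ 52.1, y ≈ 22.1 km.

52.1 km east, 22.1 km north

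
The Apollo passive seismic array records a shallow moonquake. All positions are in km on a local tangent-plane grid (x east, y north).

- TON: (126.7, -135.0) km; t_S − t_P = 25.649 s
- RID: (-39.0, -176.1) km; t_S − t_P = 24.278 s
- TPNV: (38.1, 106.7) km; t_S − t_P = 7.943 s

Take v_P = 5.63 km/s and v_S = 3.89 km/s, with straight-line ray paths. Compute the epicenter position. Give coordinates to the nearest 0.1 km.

Distance from S−P lag: d = Δt · v_P v_S / (v_P − v_S) = Δt · (5.63·3.89)/(5.63−3.89) ≈ 12.5866·Δt.
So d_TON = 322.83, d_RID = 305.58, d_TPNV = 99.98 km.
Circle about each station: (x − 126.7)² + (y + 135.0)² = 322.83²; (x + 39.0)² + (y + 176.1)² = 305.58²; (x − 38.1)² + (y − 106.7)² = 99.98².
Subtracting pairs of circle equations eliminates x²+y² and gives linear equations (the radical axes):
-331.4 x − 82.2 y = 9094.39
-177.2 x + 483.4 y = 72781.82
Solving the 2×2 system: x ≈ -59.4, y ≈ 128.8 km.
Check against TON (with the unrounded x, y): √((x − 126.7)²+(y + 135.0)²) = 322.82 ≈ 322.83 km. ✓

(-59.4, 128.8)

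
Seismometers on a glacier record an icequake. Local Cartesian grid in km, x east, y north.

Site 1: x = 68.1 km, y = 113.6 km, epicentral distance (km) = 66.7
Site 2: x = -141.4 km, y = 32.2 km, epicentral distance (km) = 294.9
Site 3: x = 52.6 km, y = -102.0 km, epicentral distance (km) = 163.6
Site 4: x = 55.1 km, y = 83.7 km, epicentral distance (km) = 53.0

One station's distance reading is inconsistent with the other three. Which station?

Site 2

Solve using three stations at a time. Using Site 1, Site 3, Site 4 (subtract circle equations pairwise → linear system) gives (x, y) ≈ (99.5, 54.7).
Distances from that point to each station vs reported:
  Site 1: calculated 66.7 vs reported 66.7 → residual 0.0 km
  Site 2: calculated 242.0 vs reported 294.9 → residual 52.9 km
  Site 3: calculated 163.6 vs reported 163.6 → residual 0.0 km
  Site 4: calculated 53.0 vs reported 53.0 → residual 0.0 km
Site 1, Site 3, Site 4 are mutually consistent (residuals ≈ 0); Site 2 is off by 52.9 km.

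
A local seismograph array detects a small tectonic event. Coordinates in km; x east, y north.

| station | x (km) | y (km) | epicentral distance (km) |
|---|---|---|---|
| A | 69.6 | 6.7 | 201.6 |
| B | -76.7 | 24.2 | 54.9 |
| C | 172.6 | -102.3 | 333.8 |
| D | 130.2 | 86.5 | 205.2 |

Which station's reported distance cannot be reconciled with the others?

D

Solve using three stations at a time. Using A, B, C (subtract circle equations pairwise → linear system) gives (x, y) ≈ (-129.2, 40.4).
Distances from that point to each station vs reported:
  A: calculated 201.6 vs reported 201.6 → residual 0.0 km
  B: calculated 54.9 vs reported 54.9 → residual 0.0 km
  C: calculated 333.8 vs reported 333.8 → residual 0.0 km
  D: calculated 263.4 vs reported 205.2 → residual 58.2 km
A, B, C are mutually consistent (residuals ≈ 0); D is off by 58.2 km.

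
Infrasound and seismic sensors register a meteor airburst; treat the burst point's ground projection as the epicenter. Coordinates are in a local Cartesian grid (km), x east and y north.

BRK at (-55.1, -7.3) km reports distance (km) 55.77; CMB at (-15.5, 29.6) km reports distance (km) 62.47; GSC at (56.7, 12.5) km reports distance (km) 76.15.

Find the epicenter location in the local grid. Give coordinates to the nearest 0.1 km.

(-5.1, -32.0)

Circle about each station: (x + 55.1)² + (y + 7.3)² = 55.77²; (x + 15.5)² + (y − 29.6)² = 62.47²; (x − 56.7)² + (y − 12.5)² = 76.15².
Subtracting the BRK equation from the CMB and GSC equations removes the quadratic terms:
79.2 x + 73.8 y = -2765.10
223.6 x + 39.6 y = -2406.69
Solving the 2×2 system: x ≈ -5.1, y ≈ -32.0 km.
Check against BRK (with the unrounded x, y): √((x + 55.1)²+(y + 7.3)²) = 55.77 ≈ 55.77 km. ✓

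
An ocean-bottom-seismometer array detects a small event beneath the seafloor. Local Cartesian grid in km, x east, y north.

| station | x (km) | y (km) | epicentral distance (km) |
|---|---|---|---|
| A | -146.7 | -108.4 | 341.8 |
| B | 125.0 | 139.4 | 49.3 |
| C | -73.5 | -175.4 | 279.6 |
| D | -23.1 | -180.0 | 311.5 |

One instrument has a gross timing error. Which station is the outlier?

C

Solve using three stations at a time. Using A, B, D (subtract circle equations pairwise → linear system) gives (x, y) ≈ (131.2, 90.6).
Distances from that point to each station vs reported:
  A: calculated 341.8 vs reported 341.8 → residual 0.0 km
  B: calculated 49.2 vs reported 49.3 → residual 0.1 km
  C: calculated 335.6 vs reported 279.6 → residual 56.0 km
  D: calculated 311.5 vs reported 311.5 → residual 0.0 km
A, B, D are mutually consistent (residuals ≈ 0); C is off by 56.0 km.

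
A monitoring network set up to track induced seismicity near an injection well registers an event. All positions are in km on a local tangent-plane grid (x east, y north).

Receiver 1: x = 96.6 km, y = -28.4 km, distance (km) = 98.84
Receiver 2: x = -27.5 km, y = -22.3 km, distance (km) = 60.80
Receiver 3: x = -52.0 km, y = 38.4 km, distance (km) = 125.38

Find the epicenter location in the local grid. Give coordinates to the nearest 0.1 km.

Circle about each station: (x − 96.6)² + (y + 28.4)² = 98.84²; (x + 27.5)² + (y + 22.3)² = 60.80²; (x + 52.0)² + (y − 38.4)² = 125.38².
Subtracting the Receiver 1 equation from the Receiver 2 and Receiver 3 equations removes the quadratic terms:
-248.2 x + 12.2 y = -2811.87
-297.2 x + 133.6 y = -11910.36
Solving the 2×2 system: x ≈ 7.8, y ≈ -71.8 km.
Check against Receiver 1 (with the unrounded x, y): √((x − 96.6)²+(y + 28.4)²) = 98.84 ≈ 98.84 km. ✓

x ≈ 7.8 km, y ≈ -71.8 km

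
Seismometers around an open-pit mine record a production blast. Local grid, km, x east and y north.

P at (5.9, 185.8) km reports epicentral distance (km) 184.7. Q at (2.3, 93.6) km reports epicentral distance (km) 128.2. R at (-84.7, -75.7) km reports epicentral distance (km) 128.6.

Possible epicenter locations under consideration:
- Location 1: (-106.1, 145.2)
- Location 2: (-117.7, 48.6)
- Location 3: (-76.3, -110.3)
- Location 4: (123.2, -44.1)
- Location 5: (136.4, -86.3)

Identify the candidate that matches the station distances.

For each candidate, compare |candidate − station| to the reported distance:
Location 1: residuals P 65.6, Q 8.1, R 93.3 → max 93.3 km
Location 2: residuals P 0.0, Q 0.0, R 0.0 → max 0.0 km
Location 3: residuals P 122.6, Q 90.3, R 93.0 → max 122.6 km
Location 4: residuals P 73.4, Q 55.0, R 81.7 → max 81.7 km
Location 5: residuals P 117.1, Q 96.2, R 92.8 → max 117.1 km
Only Location 2 has all residuals ≈ 0.

Location 2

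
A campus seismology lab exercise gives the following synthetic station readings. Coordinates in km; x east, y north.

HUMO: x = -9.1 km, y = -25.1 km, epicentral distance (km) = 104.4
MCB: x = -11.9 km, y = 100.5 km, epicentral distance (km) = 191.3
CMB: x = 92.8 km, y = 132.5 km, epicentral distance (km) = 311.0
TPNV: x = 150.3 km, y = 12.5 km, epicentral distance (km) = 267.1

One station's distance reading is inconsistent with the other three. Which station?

CMB

Solve using three stations at a time. Using HUMO, MCB, TPNV (subtract circle equations pairwise → linear system) gives (x, y) ≈ (-104.7, -66.7).
Distances from that point to each station vs reported:
  HUMO: calculated 104.3 vs reported 104.4 → residual 0.1 km
  MCB: calculated 191.2 vs reported 191.3 → residual 0.1 km
  CMB: calculated 280.5 vs reported 311.0 → residual 30.5 km
  TPNV: calculated 267.1 vs reported 267.1 → residual 0.0 km
HUMO, MCB, TPNV are mutually consistent (residuals ≈ 0); CMB is off by 30.5 km.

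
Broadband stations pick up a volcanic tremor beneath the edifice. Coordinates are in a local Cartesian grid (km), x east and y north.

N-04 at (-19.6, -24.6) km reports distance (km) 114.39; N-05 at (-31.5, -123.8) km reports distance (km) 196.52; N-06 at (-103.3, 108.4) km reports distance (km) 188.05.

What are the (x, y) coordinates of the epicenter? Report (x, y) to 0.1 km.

Circle about each station: (x + 19.6)² + (y + 24.6)² = 114.39²; (x + 31.5)² + (y + 123.8)² = 196.52²; (x + 103.3)² + (y − 108.4)² = 188.05².
Subtracting the N-04 equation from the N-05 and N-06 equations removes the quadratic terms:
-23.8 x − 198.4 y = -10205.67
-167.4 x + 266.0 y = -845.60
Solving the 2×2 system: x ≈ 72.9, y ≈ 42.7 km.

(72.9, 42.7)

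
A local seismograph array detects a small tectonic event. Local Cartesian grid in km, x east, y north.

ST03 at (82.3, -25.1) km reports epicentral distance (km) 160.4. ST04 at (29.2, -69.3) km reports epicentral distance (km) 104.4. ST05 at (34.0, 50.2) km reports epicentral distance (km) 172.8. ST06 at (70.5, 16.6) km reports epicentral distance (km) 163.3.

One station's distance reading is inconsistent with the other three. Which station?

Solve using three stations at a time. Using ST03, ST04, ST06 (subtract circle equations pairwise → linear system) gives (x, y) ≈ (-74.7, -58.3).
Distances from that point to each station vs reported:
  ST03: calculated 160.4 vs reported 160.4 → residual 0.0 km
  ST04: calculated 104.5 vs reported 104.4 → residual 0.1 km
  ST05: calculated 153.5 vs reported 172.8 → residual 19.3 km
  ST06: calculated 163.3 vs reported 163.3 → residual 0.0 km
ST03, ST04, ST06 are mutually consistent (residuals ≈ 0); ST05 is off by 19.3 km.

ST05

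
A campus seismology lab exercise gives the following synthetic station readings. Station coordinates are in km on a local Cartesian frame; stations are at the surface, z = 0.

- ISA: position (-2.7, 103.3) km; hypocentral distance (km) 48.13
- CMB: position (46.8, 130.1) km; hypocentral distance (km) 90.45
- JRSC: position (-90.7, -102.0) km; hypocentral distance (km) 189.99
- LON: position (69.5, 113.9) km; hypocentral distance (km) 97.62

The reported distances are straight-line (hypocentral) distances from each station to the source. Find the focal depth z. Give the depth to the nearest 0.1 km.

Each station gives a sphere (x−x_i)² + (y−y_i)² + z² = d_i² (stations at z=0).
Subtracting the ISA sphere from CMB and JRSC: z² cancels, leaving linear equations in x and y:
99.0 x + 53.6 y = 2573.36
-176.0 x − 410.6 y = -25827.39
Solving: x ≈ -10.499, y ≈ 67.402 km (keep extra digits for the depth step; rounded: -10.5, 67.4).
Then from the ISA sphere: z² = 48.13² − (x + 2.7)² − (y − 103.3)² with x = -10.499, y = 67.402, so z ≈ 31.097 ≈ 31.1 km.

31.1 km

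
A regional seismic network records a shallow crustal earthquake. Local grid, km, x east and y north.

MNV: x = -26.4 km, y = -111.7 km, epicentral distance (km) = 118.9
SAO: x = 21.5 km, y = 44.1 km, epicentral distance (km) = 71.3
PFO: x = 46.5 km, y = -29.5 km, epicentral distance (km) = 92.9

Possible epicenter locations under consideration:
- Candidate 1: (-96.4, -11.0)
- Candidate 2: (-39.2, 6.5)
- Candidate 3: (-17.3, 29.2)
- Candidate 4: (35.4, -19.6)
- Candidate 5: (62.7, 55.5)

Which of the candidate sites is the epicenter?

For each candidate, compare |candidate − station| to the reported distance:
Candidate 1: residuals MNV 3.7, SAO 58.8, PFO 51.2 → max 58.8 km
Candidate 2: residuals MNV 0.0, SAO 0.1, PFO 0.1 → max 0.1 km
Candidate 3: residuals MNV 22.3, SAO 29.7, PFO 6.2 → max 29.7 km
Candidate 4: residuals MNV 8.0, SAO 6.1, PFO 78.0 → max 78.0 km
Candidate 5: residuals MNV 70.6, SAO 28.6, PFO 6.4 → max 70.6 km
Only Candidate 2 has all residuals ≈ 0.

Candidate 2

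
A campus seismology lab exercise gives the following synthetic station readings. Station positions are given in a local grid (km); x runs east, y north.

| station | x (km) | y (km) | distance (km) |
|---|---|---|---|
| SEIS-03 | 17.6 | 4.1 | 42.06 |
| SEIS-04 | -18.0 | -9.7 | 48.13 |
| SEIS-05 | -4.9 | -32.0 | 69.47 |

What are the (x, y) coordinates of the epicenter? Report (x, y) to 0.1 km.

x ≈ -8.1 km, y ≈ 37.4 km

Circle about each station: (x − 17.6)² + (y − 4.1)² = 42.06²; (x + 18.0)² + (y + 9.7)² = 48.13²; (x + 4.9)² + (y + 32.0)² = 69.47².
Subtracting pairs of circle equations eliminates x²+y² and gives linear equations (the radical axes):
-71.2 x − 27.6 y = -455.93
-45.0 x − 72.2 y = -2335.60
Solving the 2×2 system: x ≈ -8.1, y ≈ 37.4 km.
Check against SEIS-03 (with the unrounded x, y): √((x − 17.6)²+(y − 4.1)²) = 42.05 ≈ 42.06 km. ✓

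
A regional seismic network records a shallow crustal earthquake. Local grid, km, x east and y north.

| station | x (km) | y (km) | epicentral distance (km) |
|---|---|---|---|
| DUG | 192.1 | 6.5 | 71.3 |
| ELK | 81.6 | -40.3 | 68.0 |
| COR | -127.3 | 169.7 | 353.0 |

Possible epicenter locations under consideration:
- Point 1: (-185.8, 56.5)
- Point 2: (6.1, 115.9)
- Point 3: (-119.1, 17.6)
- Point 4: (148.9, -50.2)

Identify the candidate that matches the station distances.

Point 4

For each candidate, compare |candidate − station| to the reported distance:
Point 1: residuals DUG 309.9, ELK 216.4, COR 225.6 → max 309.9 km
Point 2: residuals DUG 144.5, ELK 105.5, COR 209.2 → max 209.2 km
Point 3: residuals DUG 240.1, ELK 140.9, COR 200.7 → max 240.1 km
Point 4: residuals DUG 0.0, ELK 0.0, COR 0.0 → max 0.0 km
Only Point 4 has all residuals ≈ 0.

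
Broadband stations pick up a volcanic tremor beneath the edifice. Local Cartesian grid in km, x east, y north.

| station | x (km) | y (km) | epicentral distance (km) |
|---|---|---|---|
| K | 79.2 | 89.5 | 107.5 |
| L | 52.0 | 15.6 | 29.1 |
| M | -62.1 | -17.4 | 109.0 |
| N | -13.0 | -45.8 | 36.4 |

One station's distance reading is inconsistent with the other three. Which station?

Solve using three stations at a time. Using K, L, M (subtract circle equations pairwise → linear system) gives (x, y) ≈ (46.8, -13.0).
Distances from that point to each station vs reported:
  K: calculated 107.5 vs reported 107.5 → residual 0.0 km
  L: calculated 29.1 vs reported 29.1 → residual 0.0 km
  M: calculated 109.0 vs reported 109.0 → residual 0.0 km
  N: calculated 68.2 vs reported 36.4 → residual 31.8 km
K, L, M are mutually consistent (residuals ≈ 0); N is off by 31.8 km.

N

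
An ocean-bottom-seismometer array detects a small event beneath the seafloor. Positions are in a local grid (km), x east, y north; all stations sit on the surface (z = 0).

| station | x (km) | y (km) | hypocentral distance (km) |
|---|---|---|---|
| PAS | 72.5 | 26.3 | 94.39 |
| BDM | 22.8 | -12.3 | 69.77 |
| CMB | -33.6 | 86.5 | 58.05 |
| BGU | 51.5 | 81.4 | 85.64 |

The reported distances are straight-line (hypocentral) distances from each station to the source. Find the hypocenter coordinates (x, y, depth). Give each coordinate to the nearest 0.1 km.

Each station gives a sphere (x−x_i)² + (y−y_i)² + z² = d_i² (stations at z=0).
Subtracting the PAS sphere from BDM and CMB: z² cancels, leaving linear equations in x and y:
-99.4 x − 77.2 y = -1235.19
-212.2 x + 120.4 y = 8202.94
Solving: x ≈ -17.092, y ≈ 38.007 km (keep extra digits for the depth step; rounded: -17.1, 38.0).
Then from the PAS sphere: z² = 94.39² − (x − 72.5)² − (y − 26.3)² with x = -17.092, y = 38.007, so z ≈ 27.307 ≈ 27.3 km.
Check against BGU (with the unrounded solution): distance 85.64 ≈ 85.64 km. ✓

(-17.1, 38.0, 27.3)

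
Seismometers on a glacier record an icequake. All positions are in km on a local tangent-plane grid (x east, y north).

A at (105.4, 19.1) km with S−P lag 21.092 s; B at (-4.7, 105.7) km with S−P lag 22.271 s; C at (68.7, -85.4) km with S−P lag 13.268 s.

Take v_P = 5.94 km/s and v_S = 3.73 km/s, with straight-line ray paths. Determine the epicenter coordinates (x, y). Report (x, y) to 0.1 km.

Distance from S−P lag: d = Δt · v_P v_S / (v_P − v_S) = Δt · (5.94·3.73)/(5.94−3.73) ≈ 10.0254·Δt.
So d_A = 211.46, d_B = 223.28, d_C = 133.02 km.
Circle about each station: (x − 105.4)² + (y − 19.1)² = 211.46²; (x + 4.7)² + (y − 105.7)² = 223.28²; (x − 68.7)² + (y + 85.4)² = 133.02².
Subtracting the A equation from the B and C equations removes the quadratic terms:
-220.2 x + 173.2 y = -5418.02
-73.4 x − 209.0 y = 27559.89
Solving the 2×2 system: x ≈ -62.0, y ≈ -110.1 km.
Check against A (with the unrounded x, y): √((x − 105.4)²+(y − 19.1)²) = 211.45 ≈ 211.46 km. ✓

(-62.0, -110.1)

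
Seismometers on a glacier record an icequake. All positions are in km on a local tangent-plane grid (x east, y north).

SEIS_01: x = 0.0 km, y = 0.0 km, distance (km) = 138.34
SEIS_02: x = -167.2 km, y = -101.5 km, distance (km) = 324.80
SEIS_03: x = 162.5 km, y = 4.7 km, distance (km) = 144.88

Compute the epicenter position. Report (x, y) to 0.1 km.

x ≈ 72.2 km, y ≈ 118.0 km

Circle about each station: x² + y² = 138.34²; (x + 167.2)² + (y + 101.5)² = 324.80²; (x − 162.5)² + (y − 4.7)² = 144.88².
Subtracting the SEIS_01 equation from the SEIS_02 and SEIS_03 equations removes the quadratic terms:
-334.4 x − 203.0 y = -48098.99
325.0 x + 9.4 y = 24576.08
Solving the 2×2 system: x ≈ 72.2, y ≈ 118.0 km.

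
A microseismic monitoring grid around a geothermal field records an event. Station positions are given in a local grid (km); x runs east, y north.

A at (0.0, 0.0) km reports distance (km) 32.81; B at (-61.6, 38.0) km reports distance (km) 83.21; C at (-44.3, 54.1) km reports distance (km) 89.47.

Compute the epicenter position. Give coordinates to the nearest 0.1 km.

x ≈ -13.5 km, y ≈ -29.9 km

Circle about each station: x² + y² = 32.81²; (x + 61.6)² + (y − 38.0)² = 83.21²; (x + 44.3)² + (y − 54.1)² = 89.47².
Subtracting the A equation from the B and C equations removes the quadratic terms:
-123.2 x + 76.0 y = -608.85
-88.6 x + 108.2 y = -2039.08
Solving the 2×2 system: x ≈ -13.5, y ≈ -29.9 km.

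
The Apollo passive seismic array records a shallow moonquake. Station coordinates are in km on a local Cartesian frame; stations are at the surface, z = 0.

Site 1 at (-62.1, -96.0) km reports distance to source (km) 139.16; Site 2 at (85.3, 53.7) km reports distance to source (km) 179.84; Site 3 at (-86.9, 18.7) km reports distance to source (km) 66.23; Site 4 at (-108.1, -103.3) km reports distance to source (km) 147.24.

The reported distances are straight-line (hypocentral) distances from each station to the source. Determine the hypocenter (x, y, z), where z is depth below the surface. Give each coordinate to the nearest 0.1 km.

(-79.8, 25.5, 65.5)

Each station gives a sphere (x−x_i)² + (y−y_i)² + z² = d_i² (stations at z=0).
Subtracting the Site 1 sphere from Site 2 and Site 3: z² cancels, leaving linear equations in x and y:
294.8 x + 299.4 y = -15889.55
-49.6 x + 229.4 y = 9807.98
Solving: x ≈ -79.799, y ≈ 25.501 km (keep extra digits for the depth step; rounded: -79.8, 25.5).
Then from the Site 1 sphere: z² = 139.16² − (x + 62.1)² − (y + 96.0)² with x = -79.799, y = 25.501, so z ≈ 65.496 ≈ 65.5 km.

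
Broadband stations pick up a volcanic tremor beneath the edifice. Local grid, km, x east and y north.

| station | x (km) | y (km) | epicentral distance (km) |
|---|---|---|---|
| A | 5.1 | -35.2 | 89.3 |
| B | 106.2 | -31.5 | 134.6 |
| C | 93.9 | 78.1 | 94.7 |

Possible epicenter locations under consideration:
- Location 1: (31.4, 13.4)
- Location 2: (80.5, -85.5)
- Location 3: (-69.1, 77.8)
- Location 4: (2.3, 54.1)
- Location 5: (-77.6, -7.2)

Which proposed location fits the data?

Location 4

For each candidate, compare |candidate − station| to the reported distance:
Location 1: residuals A 34.0, B 47.4, C 4.7 → max 47.4 km
Location 2: residuals A 1.3, B 74.8, C 69.4 → max 74.8 km
Location 3: residuals A 45.9, B 72.0, C 68.3 → max 72.0 km
Location 4: residuals A 0.0, B 0.0, C 0.0 → max 0.0 km
Location 5: residuals A 2.0, B 50.8, C 96.8 → max 96.8 km
Only Location 4 has all residuals ≈ 0.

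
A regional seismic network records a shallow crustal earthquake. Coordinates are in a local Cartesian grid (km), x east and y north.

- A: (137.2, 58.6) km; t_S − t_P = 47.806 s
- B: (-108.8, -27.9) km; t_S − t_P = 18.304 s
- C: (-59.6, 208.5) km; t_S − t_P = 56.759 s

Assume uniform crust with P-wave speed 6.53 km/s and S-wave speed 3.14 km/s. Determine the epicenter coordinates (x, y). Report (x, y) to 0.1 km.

x ≈ -78.2 km, y ≈ -134.3 km

Distance from S−P lag: d = Δt · v_P v_S / (v_P − v_S) = Δt · (6.53·3.14)/(6.53−3.14) ≈ 6.0484·Δt.
So d_A = 289.15, d_B = 110.71, d_C = 343.30 km.
Circle about each station: (x − 137.2)² + (y − 58.6)² = 289.15²; (x + 108.8)² + (y + 27.9)² = 110.71²; (x + 59.6)² + (y − 208.5)² = 343.30².
Subtracting pairs of circle equations eliminates x²+y² and gives linear equations (the radical axes):
-492.0 x − 173.0 y = 61709.07
-393.6 x + 299.8 y = -9480.56
Solving the 2×2 system: x ≈ -78.2, y ≈ -134.3 km.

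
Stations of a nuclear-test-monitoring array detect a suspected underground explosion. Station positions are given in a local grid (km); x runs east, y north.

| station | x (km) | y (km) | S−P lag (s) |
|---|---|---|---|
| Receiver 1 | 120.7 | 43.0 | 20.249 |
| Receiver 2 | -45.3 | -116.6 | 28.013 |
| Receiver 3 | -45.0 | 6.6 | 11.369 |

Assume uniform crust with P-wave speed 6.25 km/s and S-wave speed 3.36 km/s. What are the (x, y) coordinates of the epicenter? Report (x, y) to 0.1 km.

Distance from S−P lag: d = Δt · v_P v_S / (v_P − v_S) = Δt · (6.25·3.36)/(6.25−3.36) ≈ 7.2664·Δt.
So d_Receiver 1 = 147.14, d_Receiver 2 = 203.55, d_Receiver 3 = 82.61 km.
Circle about each station: (x − 120.7)² + (y − 43.0)² = 147.14²; (x + 45.3)² + (y + 116.6)² = 203.55²; (x + 45.0)² + (y − 6.6)² = 82.61².
Subtracting pairs of circle equations eliminates x²+y² and gives linear equations (the radical axes):
-332.0 x − 319.2 y = -20552.26
-331.4 x − 72.8 y = 476.84
Solving the 2×2 system: x ≈ -20.2, y ≈ 85.4 km.
Check against Receiver 1 (with the unrounded x, y): √((x − 120.7)²+(y − 43.0)²) = 147.14 ≈ 147.14 km. ✓

-20.2 km east, 85.4 km north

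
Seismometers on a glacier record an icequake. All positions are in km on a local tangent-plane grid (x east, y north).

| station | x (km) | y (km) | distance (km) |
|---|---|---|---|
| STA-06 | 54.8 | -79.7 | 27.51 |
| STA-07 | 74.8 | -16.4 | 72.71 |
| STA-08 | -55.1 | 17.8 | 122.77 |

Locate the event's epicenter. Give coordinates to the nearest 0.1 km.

Circle about each station: (x − 54.8)² + (y + 79.7)² = 27.51²; (x − 74.8)² + (y + 16.4)² = 72.71²; (x + 55.1)² + (y − 17.8)² = 122.77².
Subtracting the STA-06 equation from the STA-07 and STA-08 equations removes the quadratic terms:
40.0 x + 126.6 y = -8021.07
-219.8 x + 195.0 y = -20317.95
Solving the 2×2 system: x ≈ 28.3, y ≈ -72.3 km.

x ≈ 28.3 km, y ≈ -72.3 km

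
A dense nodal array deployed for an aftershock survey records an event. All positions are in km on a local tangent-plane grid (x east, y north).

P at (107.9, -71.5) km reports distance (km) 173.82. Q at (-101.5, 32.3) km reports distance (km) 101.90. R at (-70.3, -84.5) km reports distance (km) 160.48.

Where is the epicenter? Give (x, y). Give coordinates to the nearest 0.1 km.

(-3.9, 61.6)

Circle about each station: (x − 107.9)² + (y + 71.5)² = 173.82²; (x + 101.5)² + (y − 32.3)² = 101.90²; (x + 70.3)² + (y + 84.5)² = 160.48².
Subtracting pairs of circle equations eliminates x²+y² and gives linear equations (the radical axes):
-418.8 x + 207.6 y = 14420.66
-356.4 x − 26.0 y = -212.76
Solving the 2×2 system: x ≈ -3.9, y ≈ 61.6 km.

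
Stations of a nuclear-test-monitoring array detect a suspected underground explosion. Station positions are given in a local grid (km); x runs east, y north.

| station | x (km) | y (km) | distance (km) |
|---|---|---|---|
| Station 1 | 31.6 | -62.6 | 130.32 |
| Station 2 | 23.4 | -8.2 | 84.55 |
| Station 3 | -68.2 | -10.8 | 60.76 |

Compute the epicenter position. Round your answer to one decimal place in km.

-42.8 km east, 44.4 km north

Circle about each station: (x − 31.6)² + (y + 62.6)² = 130.32²; (x − 23.4)² + (y + 8.2)² = 84.55²; (x + 68.2)² + (y + 10.8)² = 60.76².
Subtracting the Station 1 equation from the Station 2 and Station 3 equations removes the quadratic terms:
-16.4 x + 108.8 y = 5532.08
-199.6 x + 103.6 y = 13142.08
Solving the 2×2 system: x ≈ -42.8, y ≈ 44.4 km.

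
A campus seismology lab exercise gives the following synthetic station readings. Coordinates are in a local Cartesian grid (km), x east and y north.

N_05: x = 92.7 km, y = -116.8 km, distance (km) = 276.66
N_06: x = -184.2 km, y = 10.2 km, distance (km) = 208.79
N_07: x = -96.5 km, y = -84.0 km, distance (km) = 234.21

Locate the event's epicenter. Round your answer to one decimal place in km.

x ≈ -18.1 km, y ≈ 136.7 km

Circle about each station: (x − 92.7)² + (y + 116.8)² = 276.66²; (x + 184.2)² + (y − 10.2)² = 208.79²; (x + 96.5)² + (y + 84.0)² = 234.21².
Subtracting pairs of circle equations eliminates x²+y² and gives linear equations (the radical axes):
-553.8 x + 254.0 y = 44745.64
-378.4 x + 65.6 y = 15819.15
Solving the 2×2 system: x ≈ -18.1, y ≈ 136.7 km.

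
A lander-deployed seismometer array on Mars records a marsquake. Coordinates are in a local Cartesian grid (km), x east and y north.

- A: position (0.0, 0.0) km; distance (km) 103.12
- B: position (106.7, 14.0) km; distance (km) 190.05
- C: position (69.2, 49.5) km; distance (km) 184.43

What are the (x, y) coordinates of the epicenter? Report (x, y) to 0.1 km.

Circle about each station: x² + y² = 103.12²; (x − 106.7)² + (y − 14.0)² = 190.05²; (x − 69.2)² + (y − 49.5)² = 184.43².
Subtracting pairs of circle equations eliminates x²+y² and gives linear equations (the radical axes):
213.4 x + 28.0 y = -13904.38
138.4 x + 99.0 y = -16141.80
Solving the 2×2 system: x ≈ -53.6, y ≈ -88.1 km.

(-53.6, -88.1)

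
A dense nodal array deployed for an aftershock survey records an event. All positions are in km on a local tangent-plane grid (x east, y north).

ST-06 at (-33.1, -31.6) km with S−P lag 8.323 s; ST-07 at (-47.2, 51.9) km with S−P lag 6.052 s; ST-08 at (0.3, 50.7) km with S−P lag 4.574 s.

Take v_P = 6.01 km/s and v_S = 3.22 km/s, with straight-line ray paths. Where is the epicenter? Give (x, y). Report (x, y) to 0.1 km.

x ≈ -16.2 km, y ≈ 23.6 km

Distance from S−P lag: d = Δt · v_P v_S / (v_P − v_S) = Δt · (6.01·3.22)/(6.01−3.22) ≈ 6.9363·Δt.
So d_ST-06 = 57.73, d_ST-07 = 41.98, d_ST-08 = 31.73 km.
Circle about each station: (x + 33.1)² + (y + 31.6)² = 57.73²; (x + 47.2)² + (y − 51.9)² = 41.98²; (x − 0.3)² + (y − 50.7)² = 31.73².
Subtracting pairs of circle equations eliminates x²+y² and gives linear equations (the radical axes):
-28.2 x + 167.0 y = 4397.71
66.8 x + 164.6 y = 2802.37
Solving the 2×2 system: x ≈ -16.2, y ≈ 23.6 km.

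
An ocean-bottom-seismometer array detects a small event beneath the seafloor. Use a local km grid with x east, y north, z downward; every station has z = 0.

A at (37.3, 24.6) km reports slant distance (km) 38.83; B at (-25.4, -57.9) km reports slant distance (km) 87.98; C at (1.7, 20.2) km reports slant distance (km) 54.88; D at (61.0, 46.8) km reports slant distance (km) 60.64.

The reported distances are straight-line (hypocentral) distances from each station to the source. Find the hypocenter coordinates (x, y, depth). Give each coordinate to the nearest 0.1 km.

(44.4, -8.1, 19.7)

Each station gives a sphere (x−x_i)² + (y−y_i)² + z² = d_i² (stations at z=0).
Subtracting the A sphere from B and C: z² cancels, leaving linear equations in x and y:
-125.4 x − 165.0 y = -4231.59
-71.2 x − 8.8 y = -3089.57
Solving: x ≈ 44.393, y ≈ -8.093 km (keep extra digits for the depth step; rounded: 44.4, -8.1).
Then from the A sphere: z² = 38.83² − (x − 37.3)² − (y − 24.6)² with x = 44.393, y = -8.093, so z ≈ 19.714 ≈ 19.7 km.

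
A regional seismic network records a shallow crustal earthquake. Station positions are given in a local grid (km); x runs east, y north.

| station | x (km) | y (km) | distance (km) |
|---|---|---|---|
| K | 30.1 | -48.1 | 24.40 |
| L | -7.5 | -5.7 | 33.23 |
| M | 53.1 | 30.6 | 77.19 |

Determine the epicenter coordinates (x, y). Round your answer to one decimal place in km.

Circle about each station: (x − 30.1)² + (y + 48.1)² = 24.40²; (x + 7.5)² + (y + 5.7)² = 33.23²; (x − 53.1)² + (y − 30.6)² = 77.19².
Subtracting pairs of circle equations eliminates x²+y² and gives linear equations (the radical axes):
-75.2 x + 84.8 y = -3639.75
46.0 x + 157.4 y = -4826.59
Solving the 2×2 system: x ≈ 10.4, y ≈ -33.7 km.
Check against K (with the unrounded x, y): √((x − 30.1)²+(y + 48.1)²) = 24.40 ≈ 24.40 km. ✓

x ≈ 10.4 km, y ≈ -33.7 km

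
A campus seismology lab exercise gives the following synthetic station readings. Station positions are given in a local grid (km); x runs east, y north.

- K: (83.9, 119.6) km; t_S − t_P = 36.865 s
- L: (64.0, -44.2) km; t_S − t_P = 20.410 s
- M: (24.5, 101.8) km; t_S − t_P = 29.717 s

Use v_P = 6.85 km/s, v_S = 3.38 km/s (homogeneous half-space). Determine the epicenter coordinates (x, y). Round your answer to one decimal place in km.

Distance from S−P lag: d = Δt · v_P v_S / (v_P − v_S) = Δt · (6.85·3.38)/(6.85−3.38) ≈ 6.6723·Δt.
So d_K = 245.98, d_L = 136.18, d_M = 198.28 km.
Circle about each station: (x − 83.9)² + (y − 119.6)² = 245.98²; (x − 64.0)² + (y + 44.2)² = 136.18²; (x − 24.5)² + (y − 101.8)² = 198.28².
Subtracting the K equation from the L and M equations removes the quadratic terms:
-39.8 x − 327.6 y = 26667.44
-118.8 x − 35.6 y = 10811.32
Solving the 2×2 system: x ≈ -69.1, y ≈ -73.0 km.

-69.1 km east, -73.0 km north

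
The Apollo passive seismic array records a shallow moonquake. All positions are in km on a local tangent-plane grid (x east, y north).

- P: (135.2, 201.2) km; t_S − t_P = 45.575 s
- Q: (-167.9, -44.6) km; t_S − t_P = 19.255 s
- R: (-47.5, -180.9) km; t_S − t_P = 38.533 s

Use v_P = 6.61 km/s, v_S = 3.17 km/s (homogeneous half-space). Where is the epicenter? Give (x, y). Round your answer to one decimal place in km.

Distance from S−P lag: d = Δt · v_P v_S / (v_P − v_S) = Δt · (6.61·3.17)/(6.61−3.17) ≈ 6.0912·Δt.
So d_P = 277.61, d_Q = 117.29, d_R = 234.71 km.
Circle about each station: (x − 135.2)² + (y − 201.2)² = 277.61²; (x + 167.9)² + (y + 44.6)² = 117.29²; (x + 47.5)² + (y + 180.9)² = 234.71².
Subtracting the P equation from the Q and R equations removes the quadratic terms:
-606.2 x − 491.6 y = 34729.46
-365.4 x − 764.2 y = -1800.89
Solving the 2×2 system: x ≈ -96.7, y ≈ 48.6 km.

(-96.7, 48.6)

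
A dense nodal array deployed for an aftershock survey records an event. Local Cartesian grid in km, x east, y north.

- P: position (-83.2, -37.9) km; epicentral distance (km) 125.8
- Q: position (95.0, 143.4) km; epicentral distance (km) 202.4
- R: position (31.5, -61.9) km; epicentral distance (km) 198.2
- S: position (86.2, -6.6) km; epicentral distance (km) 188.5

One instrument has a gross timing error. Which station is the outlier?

S

Solve using three stations at a time. Using P, Q, R (subtract circle equations pairwise → linear system) gives (x, y) ≈ (-99.5, 87.0).
Distances from that point to each station vs reported:
  P: calculated 125.9 vs reported 125.8 → residual 0.1 km
  Q: calculated 202.5 vs reported 202.4 → residual 0.1 km
  R: calculated 198.3 vs reported 198.2 → residual 0.1 km
  S: calculated 207.9 vs reported 188.5 → residual 19.4 km
P, Q, R are mutually consistent (residuals ≈ 0); S is off by 19.4 km.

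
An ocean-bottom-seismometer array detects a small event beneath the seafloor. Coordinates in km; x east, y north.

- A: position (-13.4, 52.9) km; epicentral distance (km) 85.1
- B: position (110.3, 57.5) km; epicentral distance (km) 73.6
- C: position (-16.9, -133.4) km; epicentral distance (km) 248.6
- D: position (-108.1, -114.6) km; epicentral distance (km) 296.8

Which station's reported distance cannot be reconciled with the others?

Solve using three stations at a time. Using A, B, C (subtract circle equations pairwise → linear system) gives (x, y) ≈ (54.0, 104.9).
Distances from that point to each station vs reported:
  A: calculated 85.1 vs reported 85.1 → residual 0.0 km
  B: calculated 73.6 vs reported 73.6 → residual 0.0 km
  C: calculated 248.6 vs reported 248.6 → residual 0.0 km
  D: calculated 272.8 vs reported 296.8 → residual 24.0 km
A, B, C are mutually consistent (residuals ≈ 0); D is off by 24.0 km.

D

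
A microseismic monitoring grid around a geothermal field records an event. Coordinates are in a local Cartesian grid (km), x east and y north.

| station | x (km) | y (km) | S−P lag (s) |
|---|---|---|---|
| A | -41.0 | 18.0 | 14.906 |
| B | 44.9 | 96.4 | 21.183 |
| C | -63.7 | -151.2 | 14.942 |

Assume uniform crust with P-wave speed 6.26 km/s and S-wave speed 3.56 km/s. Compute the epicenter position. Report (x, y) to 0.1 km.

x ≈ 35.7 km, y ≈ -78.2 km

Distance from S−P lag: d = Δt · v_P v_S / (v_P − v_S) = Δt · (6.26·3.56)/(6.26−3.56) ≈ 8.2539·Δt.
So d_A = 123.03, d_B = 174.84, d_C = 123.33 km.
Circle about each station: (x + 41.0)² + (y − 18.0)² = 123.03²; (x − 44.9)² + (y − 96.4)² = 174.84²; (x + 63.7)² + (y + 151.2)² = 123.33².
Subtracting the A equation from the B and C equations removes the quadratic terms:
171.8 x + 156.8 y = -6128.67
-45.4 x − 338.4 y = 24840.22
Solving the 2×2 system: x ≈ 35.7, y ≈ -78.2 km.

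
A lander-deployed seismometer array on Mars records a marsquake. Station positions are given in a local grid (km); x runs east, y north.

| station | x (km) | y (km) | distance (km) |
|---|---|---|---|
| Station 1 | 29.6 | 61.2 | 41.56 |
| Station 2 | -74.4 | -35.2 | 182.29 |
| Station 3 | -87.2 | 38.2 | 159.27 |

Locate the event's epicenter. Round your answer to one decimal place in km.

Circle about each station: (x − 29.6)² + (y − 61.2)² = 41.56²; (x + 74.4)² + (y + 35.2)² = 182.29²; (x + 87.2)² + (y − 38.2)² = 159.27².
Subtracting the Station 1 equation from the Station 2 and Station 3 equations removes the quadratic terms:
-208.0 x − 192.8 y = -29349.61
-233.6 x − 46.0 y = -19198.22
Solving the 2×2 system: x ≈ 66.3, y ≈ 80.7 km.
Check against Station 1 (with the unrounded x, y): √((x − 29.6)²+(y − 61.2)²) = 41.56 ≈ 41.56 km. ✓

66.3 km east, 80.7 km north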